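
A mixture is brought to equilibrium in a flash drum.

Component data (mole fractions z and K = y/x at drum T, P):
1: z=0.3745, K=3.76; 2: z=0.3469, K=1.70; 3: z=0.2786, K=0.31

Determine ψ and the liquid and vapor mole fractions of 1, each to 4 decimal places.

ψ = 0.8466, x_1 = 0.1122, y_1 = 0.4220

Rachford–Rice: g(ψ) = Σ zᵢ(Kᵢ−1)/(1+ψ(Kᵢ−1)) = 0.
Check two-phase: ΣzᵢKᵢ = 2.0842 > 1 and Σzᵢ/Kᵢ = 1.2024 > 1, so g(0) = 1.0842 > 0 and g(1) = -0.2024 < 0.
Newton–Raphson from ψ = 0.5:
  ψ = 0.5000: g = 0.32068, g' = -0.9061 → ψ = 0.8539
  ψ = 0.8539: g = -0.00806, g' = -1.1058 → ψ = 0.8466
Converged at ψ = 0.8466.
Compositions from xᵢ = zᵢ/(1+ψ(Kᵢ−1)), yᵢ = Kᵢxᵢ:
  1: x = 0.1122, y = 0.4220
  2: x = 0.2178, y = 0.3703
  3: x = 0.6699, y = 0.2077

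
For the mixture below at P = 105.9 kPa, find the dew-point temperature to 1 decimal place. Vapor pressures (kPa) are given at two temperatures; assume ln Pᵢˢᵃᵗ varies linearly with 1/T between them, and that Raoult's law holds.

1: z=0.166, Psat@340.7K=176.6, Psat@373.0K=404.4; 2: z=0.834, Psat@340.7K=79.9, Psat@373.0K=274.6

Dew-point temperature: Σzᵢ·P/Pᵢˢᵃᵗ(T) = 1. Interpolate ln Pᵢˢᵃᵗ = aᵢ + bᵢ/T.
  T = 340.7 K: ΣzᵢP/Pᵢˢᵃᵗ = 1.2049
  T = 373.0 K: ΣzᵢP/Pᵢˢᵃᵗ = 0.3651
  T = 356.9 K: ΣzᵢP/Pᵢˢᵃᵗ = 0.6432
  T = 348.8 K: ΣzᵢP/Pᵢˢᵃᵗ = 0.8736
  T = 344.8 K: ΣzᵢP/Pᵢˢᵃᵗ = 1.0219
  T = 346.8 K: ΣzᵢP/Pᵢˢᵃᵗ = 0.9443
  T = 345.8 K: ΣzᵢP/Pᵢˢᵃᵗ = 0.9822
  T = 345.3 K: ΣzᵢP/Pᵢˢᵃᵗ = 1.0018
Interpolating between 345.3 K and 345.8 K gives T ≈ 345.3 K.

T = 345.3 K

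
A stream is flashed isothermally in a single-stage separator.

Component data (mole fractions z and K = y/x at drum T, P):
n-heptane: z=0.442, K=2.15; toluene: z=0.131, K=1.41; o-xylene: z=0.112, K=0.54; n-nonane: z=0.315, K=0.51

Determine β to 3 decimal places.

Rachford–Rice: g(β) = Σ zᵢ(Kᵢ−1)/(1+β(Kᵢ−1)) = 0.
Feasibility: ΣzᵢKᵢ = 1.356, Σzᵢ/Kᵢ = 1.124 — both > 1, two phases present.
Newton–Raphson from β = 0.5:
  β = 0.500: g = 0.0960, g' = -0.423 → β = 0.727
  β = 0.727: g = 0.0012, g' = -0.422 → β = 0.729
Converged at β = 0.729.

β = 0.729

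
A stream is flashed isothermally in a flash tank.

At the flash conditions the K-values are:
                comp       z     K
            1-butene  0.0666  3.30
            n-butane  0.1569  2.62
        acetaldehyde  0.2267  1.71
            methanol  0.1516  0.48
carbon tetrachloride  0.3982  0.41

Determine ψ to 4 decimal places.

Let ψ = V/F and solve Σ zᵢ(Kᵢ−1)/(1+ψ(Kᵢ−1)) = 0.
g(0) = ΣzᵢKᵢ − 1 = 0.2545 and g(1) = 1 − Σzᵢ/Kᵢ = -0.4997, so a root lies in (0, 1).
Newton iteration, ψ⁰ = 0.47:
  ψ = 0.4700: g = -0.09082, g' = -0.6155 → ψ = 0.3225
  ψ = 0.3225: g = 0.00104, g' = -0.6401 → ψ = 0.3241
Converged at ψ = 0.3241.

ψ = 0.3241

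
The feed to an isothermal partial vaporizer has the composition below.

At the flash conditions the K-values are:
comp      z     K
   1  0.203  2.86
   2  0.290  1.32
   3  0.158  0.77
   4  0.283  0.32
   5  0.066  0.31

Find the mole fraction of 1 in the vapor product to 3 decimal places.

y_1 = 0.381

Rachford–Rice: g(V/F) = Σ zᵢ(Kᵢ−1)/(1+V/F(Kᵢ−1)) = 0.
Check two-phase: ΣzᵢKᵢ = 1.196 > 1 and Σzᵢ/Kᵢ = 1.593 > 1, so g(0) = 0.196 > 0 and g(1) = -0.593 < 0.
Iterate (Newton) starting at V/F = 0.5:
  V/F = 0.500: g = -0.1265, g' = -0.595 → V/F = 0.287
  V/F = 0.287: g = -0.0038, g' = -0.584 → V/F = 0.281
Converged at V/F = 0.281.
Compositions from xᵢ = zᵢ/(1+V/F(Kᵢ−1)), yᵢ = Kᵢxᵢ:
  1: x = 0.133, y = 0.381
  2: x = 0.266, y = 0.351
  3: x = 0.169, y = 0.130
  4: x = 0.350, y = 0.112
  5: x = 0.082, y = 0.025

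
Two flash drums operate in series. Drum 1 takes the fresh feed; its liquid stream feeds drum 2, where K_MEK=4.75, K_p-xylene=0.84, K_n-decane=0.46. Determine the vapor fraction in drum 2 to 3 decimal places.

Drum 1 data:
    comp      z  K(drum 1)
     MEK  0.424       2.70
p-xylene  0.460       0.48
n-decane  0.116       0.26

Drum 1:
Material balance + equilibrium reduce to Σ zᵢ(Kᵢ−1)/(1+ψ₁(Kᵢ−1)) = 0.
Feasibility: ΣzᵢKᵢ = 1.396, Σzᵢ/Kᵢ = 1.562 — both > 1, two phases present.
Newton–Raphson from ψ₁ = 0.5:
  ψ₁ = 0.500: g = -0.0699, g' = -0.745 → ψ₁ = 0.406
  ψ₁ = 0.406: g = 0.0004, g' = -0.759 → ψ₁ = 0.407
Converged at ψ₁ = 0.407.
Drum-1 compositions:
  MEK: x = 0.251, y = 0.677
  p-xylene: x = 0.583, y = 0.280
  n-decane: x = 0.166, y = 0.043
Drum-2 feed = drum-1 liquid: z₂ = (0.2507, 0.5834, 0.1659).
Drum 2:
Newton iteration, ψ₂⁰ = 0.56:
  ψ₂ = 0.560: g = 0.0723, g' = -0.484 → ψ₂ = 0.709
  ψ₂ = 0.709: g = 0.0064, g' = -0.409 → ψ₂ = 0.725
Converged at ψ₂ = 0.725.
  MEK: x = 0.067, y = 0.320
  p-xylene: x = 0.660, y = 0.554
  n-decane: x = 0.273, y = 0.125

V/F (drum 2) = 0.725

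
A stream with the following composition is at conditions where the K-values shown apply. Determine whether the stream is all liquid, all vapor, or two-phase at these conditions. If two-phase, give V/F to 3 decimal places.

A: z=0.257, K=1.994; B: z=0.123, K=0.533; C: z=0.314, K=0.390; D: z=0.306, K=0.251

all liquid

ΣzᵢKᵢ = 0.777; Σzᵢ/Kᵢ = 2.384.
Since ΣzᵢKᵢ < 1 the mixture is below its bubble point — single liquid phase.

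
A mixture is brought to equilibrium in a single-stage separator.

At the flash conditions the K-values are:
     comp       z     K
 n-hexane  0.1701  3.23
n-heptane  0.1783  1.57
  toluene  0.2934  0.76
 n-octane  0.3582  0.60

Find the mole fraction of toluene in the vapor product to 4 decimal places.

Newton iteration, ψ⁰ = 0.37:
  ψ = 0.3700: g = 0.04632, g' = -0.3928 → ψ = 0.4879
  ψ = 0.4879: g = 0.00339, g' = -0.3396 → ψ = 0.4979
  ψ = 0.4979: g = 0.00002, g' = -0.3362 → ψ = 0.4980
Converged at ψ = 0.4980.
Compositions from xᵢ = zᵢ/(1+ψ(Kᵢ−1)), yᵢ = Kᵢxᵢ:
  n-hexane: x = 0.0806, y = 0.2603
  n-heptane: x = 0.1389, y = 0.2180
  toluene: x = 0.3332, y = 0.2533
  n-octane: x = 0.4473, y = 0.2684

y_toluene = 0.2533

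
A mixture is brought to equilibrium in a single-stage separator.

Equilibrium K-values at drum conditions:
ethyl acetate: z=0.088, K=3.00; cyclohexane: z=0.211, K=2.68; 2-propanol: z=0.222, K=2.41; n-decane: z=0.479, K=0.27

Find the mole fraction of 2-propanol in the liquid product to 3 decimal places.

Iterate (Newton) starting at ψ = 0.5:
  ψ = 0.500: g = -0.0864, g' = -1.049 → ψ = 0.418
  ψ = 0.418: g = -0.0018, g' = -1.013 → ψ = 0.416
Converged at ψ = 0.416.
Compositions from xᵢ = zᵢ/(1+ψ(Kᵢ−1)), yᵢ = Kᵢxᵢ:
  ethyl acetate: x = 0.048, y = 0.144
  cyclohexane: x = 0.124, y = 0.333
  2-propanol: x = 0.140, y = 0.337
  n-decane: x = 0.688, y = 0.186

x_2-propanol = 0.140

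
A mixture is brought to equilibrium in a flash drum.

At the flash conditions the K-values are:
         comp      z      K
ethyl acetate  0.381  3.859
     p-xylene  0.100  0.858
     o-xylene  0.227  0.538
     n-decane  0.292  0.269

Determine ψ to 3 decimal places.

Rachford–Rice: g(ψ) = Σ zᵢ(Kᵢ−1)/(1+ψ(Kᵢ−1)) = 0.
g(0) = ΣzᵢKᵢ − 1 = 0.757 and g(1) = 1 − Σzᵢ/Kᵢ = -0.723, so a root lies in (0, 1).
Iterate (Newton) starting at ψ = 0.35:
  ψ = 0.350: g = 0.1176, g' = -1.131 → ψ = 0.454
  ψ = 0.454: g = 0.0067, g' = -1.019 → ψ = 0.461
Converged at ψ = 0.461.

ψ = 0.461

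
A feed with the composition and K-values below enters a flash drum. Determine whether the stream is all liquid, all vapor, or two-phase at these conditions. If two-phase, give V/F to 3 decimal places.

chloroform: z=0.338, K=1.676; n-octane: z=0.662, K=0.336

all liquid

ΣzᵢKᵢ = 0.789; Σzᵢ/Kᵢ = 2.172.
Since ΣzᵢKᵢ < 1 the mixture is below its bubble point — single liquid phase.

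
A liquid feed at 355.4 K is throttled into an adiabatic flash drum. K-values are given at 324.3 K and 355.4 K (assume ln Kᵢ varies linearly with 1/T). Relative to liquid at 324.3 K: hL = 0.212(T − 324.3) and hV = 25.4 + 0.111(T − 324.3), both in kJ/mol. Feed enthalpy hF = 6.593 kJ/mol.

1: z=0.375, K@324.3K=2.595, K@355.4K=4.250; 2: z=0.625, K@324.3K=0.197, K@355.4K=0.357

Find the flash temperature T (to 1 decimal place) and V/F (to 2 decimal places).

Adiabatic flash: solve Rachford–Rice at each trial T, then check hF = ψ·hV(T) + (1−ψ)·hL(T).
  T = 324.3 K: K = (2.595, 0.197), RR gives ψ = 0.075, H_out = 1.909 kJ/mol
  T = 355.4 K: K = (4.250, 0.357), RR gives ψ = 0.391, H_out = 15.294 kJ/mol
  T = 339.9 K: K = (3.361, 0.269), RR gives ψ = 0.248, H_out = 9.224 kJ/mol
  T = 332.1 K: K = (2.962, 0.231), RR gives ψ = 0.169, H_out = 5.818 kJ/mol
  T = 336.0 K: K = (3.158, 0.250), RR gives ψ = 0.210, H_out = 7.568 kJ/mol
  T = 334.1 K: K = (3.062, 0.240), RR gives ψ = 0.191, H_out = 6.729 kJ/mol
Linear interpolation between T = 332.1 (H_out = 5.818) and T = 334.1 (H_out = 6.729) on hF = 6.593 gives T ≈ 333.8 K, at which ψ = 0.19.

T = 333.8 K, V/F = 0.19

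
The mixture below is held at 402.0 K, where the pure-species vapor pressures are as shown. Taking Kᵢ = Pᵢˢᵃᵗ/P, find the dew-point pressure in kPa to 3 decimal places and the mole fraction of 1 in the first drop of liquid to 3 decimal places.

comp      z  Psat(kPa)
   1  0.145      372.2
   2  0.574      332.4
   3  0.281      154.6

Pdew = 254.194 kPa, x_1 = 0.099

At the dew point ψ → 1, so Σzᵢ/Kᵢ = 1 with Kᵢ = Pᵢˢᵃᵗ/P ⇒ 1/P = Σzᵢ/Pᵢˢᵃᵗ.
1/P = 0.145/372.2 + 0.574/332.4 + 0.281/154.6 = 0.003934 ⇒ P = 254.194 kPa
xᵢ = zᵢP/Pᵢˢᵃᵗ ⇒ x_1 = 0.145·254.194/372.2 = 0.099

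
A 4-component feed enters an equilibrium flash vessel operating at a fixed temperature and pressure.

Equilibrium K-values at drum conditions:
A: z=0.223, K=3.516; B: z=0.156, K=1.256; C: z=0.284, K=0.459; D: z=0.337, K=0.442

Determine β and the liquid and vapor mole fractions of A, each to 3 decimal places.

β = 0.232, x_A = 0.141, y_A = 0.495

Newton iteration, β⁰ = 0.5:
  β = 0.500: g = -0.1875, g' = -0.643 → β = 0.208
  β = 0.208: g = 0.0201, g' = -0.857 → β = 0.232
Converged at β = 0.232.
Compositions from xᵢ = zᵢ/(1+β(Kᵢ−1)), yᵢ = Kᵢxᵢ:
  A: x = 0.141, y = 0.495
  B: x = 0.147, y = 0.185
  C: x = 0.325, y = 0.149
  D: x = 0.387, y = 0.171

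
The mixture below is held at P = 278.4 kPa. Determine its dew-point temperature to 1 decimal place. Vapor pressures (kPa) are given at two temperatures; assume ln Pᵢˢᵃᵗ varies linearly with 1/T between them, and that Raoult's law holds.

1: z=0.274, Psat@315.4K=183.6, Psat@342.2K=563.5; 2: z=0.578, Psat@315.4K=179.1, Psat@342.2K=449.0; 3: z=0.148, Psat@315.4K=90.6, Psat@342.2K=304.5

T = 329.6 K

Dew-point temperature: Σzᵢ·P/Pᵢˢᵃᵗ(T) = 1. Interpolate ln Pᵢˢᵃᵗ = aᵢ + bᵢ/T.
  T = 315.4 K: ΣzᵢP/Pᵢˢᵃᵗ = 1.7687
  T = 342.2 K: ΣzᵢP/Pᵢˢᵃᵗ = 0.6291
  T = 328.8 K: ΣzᵢP/Pᵢˢᵃᵗ = 1.0307
  T = 335.5 K: ΣzᵢP/Pᵢˢᵃᵗ = 0.8009
  T = 332.1 K: ΣzᵢP/Pᵢˢᵃᵗ = 0.9090
  T = 330.5 K: ΣzᵢP/Pᵢˢᵃᵗ = 0.9658
Interpolating between 328.8 K and 330.5 K gives T ≈ 329.6 K.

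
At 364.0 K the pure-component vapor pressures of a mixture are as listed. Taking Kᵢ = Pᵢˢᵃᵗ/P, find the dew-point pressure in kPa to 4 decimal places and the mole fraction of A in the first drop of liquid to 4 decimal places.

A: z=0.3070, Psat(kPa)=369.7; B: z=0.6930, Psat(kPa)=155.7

At the dew point ψ → 1, so Σzᵢ/Kᵢ = 1 with Kᵢ = Pᵢˢᵃᵗ/P ⇒ 1/P = Σzᵢ/Pᵢˢᵃᵗ.
1/P = 0.3070/369.7 + 0.6930/155.7 = 0.0052813 ⇒ P = 189.3484 kPa
xᵢ = zᵢP/Pᵢˢᵃᵗ ⇒ x_A = 0.3070·189.3484/369.7 = 0.1572

Pdew = 189.3484 kPa, x_A = 0.1572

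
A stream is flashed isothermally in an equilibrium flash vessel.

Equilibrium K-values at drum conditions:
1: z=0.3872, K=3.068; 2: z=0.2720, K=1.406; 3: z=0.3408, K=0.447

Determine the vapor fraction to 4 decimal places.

ψ = 0.8771

Newton iteration, ψ⁰ = 0.5:
  ψ = 0.5000: g = 0.22498, g' = -0.6303 → ψ = 0.8569
  ψ = 0.8569: g = 0.01257, g' = -0.6167 → ψ = 0.8773
  ψ = 0.8773: g = -0.00010, g' = -0.6266 → ψ = 0.8771
Converged at ψ = 0.8771.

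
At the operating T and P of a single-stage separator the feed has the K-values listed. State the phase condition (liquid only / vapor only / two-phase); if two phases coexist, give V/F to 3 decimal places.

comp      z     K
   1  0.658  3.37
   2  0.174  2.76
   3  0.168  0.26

vapor only

ΣzᵢKᵢ = 2.741; Σzᵢ/Kᵢ = 0.904.
Since Σzᵢ/Kᵢ < 1 the mixture is above its dew point — single vapor phase.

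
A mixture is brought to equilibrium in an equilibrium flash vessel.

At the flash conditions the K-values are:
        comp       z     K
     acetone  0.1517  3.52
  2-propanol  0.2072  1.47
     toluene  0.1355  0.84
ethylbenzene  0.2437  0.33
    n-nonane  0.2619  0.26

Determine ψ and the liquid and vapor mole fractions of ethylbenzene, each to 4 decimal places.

ψ = 0.0917, x_ethylbenzene = 0.2597, y_ethylbenzene = 0.0857

Material balance + equilibrium reduce to Σ zᵢ(Kᵢ−1)/(1+ψ(Kᵢ−1)) = 0.
g(0) = ΣzᵢKᵢ − 1 = 0.1009 and g(1) = 1 − Σzᵢ/Kᵢ = -1.0912, so a root lies in (0, 1).
Iterate (Newton) starting at ψ = 0.5:
  ψ = 0.5000: g = -0.32872, g' = -0.8314 → ψ = 0.1046
  ψ = 0.1046: g = -0.01238, g' = -0.9434 → ψ = 0.0915
  ψ = 0.0915: g = 0.00018, g' = -0.9709 → ψ = 0.0917
Converged at ψ = 0.0917.
Compositions from xᵢ = zᵢ/(1+ψ(Kᵢ−1)), yᵢ = Kᵢxᵢ:
  acetone: x = 0.1232, y = 0.4337
  2-propanol: x = 0.1986, y = 0.2920
  toluene: x = 0.1375, y = 0.1155
  ethylbenzene: x = 0.2597, y = 0.0857
  n-nonane: x = 0.2810, y = 0.0731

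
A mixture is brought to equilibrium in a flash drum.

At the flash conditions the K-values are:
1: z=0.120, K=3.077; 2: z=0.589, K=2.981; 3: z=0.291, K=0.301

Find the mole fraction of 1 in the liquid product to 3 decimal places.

x_1 = 0.043

Material balance + equilibrium reduce to Σ zᵢ(Kᵢ−1)/(1+V/F(Kᵢ−1)) = 0.
g(0) = ΣzᵢKᵢ − 1 = 1.213 and g(1) = 1 − Σzᵢ/Kᵢ = -0.203, so a root lies in (0, 1).
Newton–Raphson from V/F = 0.5:
  V/F = 0.500: g = 0.3958, g' = -1.044 → V/F = 0.879
  V/F = 0.879: g = -0.0138, g' = -1.329 → V/F = 0.869
Converged at V/F = 0.869.
Compositions from xᵢ = zᵢ/(1+V/F(Kᵢ−1)), yᵢ = Kᵢxᵢ:
  1: x = 0.043, y = 0.132
  2: x = 0.216, y = 0.645
  3: x = 0.741, y = 0.223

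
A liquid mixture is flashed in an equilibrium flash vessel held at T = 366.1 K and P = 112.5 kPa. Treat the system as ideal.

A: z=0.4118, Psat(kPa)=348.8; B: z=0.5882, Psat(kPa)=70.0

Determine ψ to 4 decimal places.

Raoult's law: Kᵢ = Pᵢˢᵃᵗ/P = Pᵢˢᵃᵗ/112.5.
  K_A = 348.8/112.5 = 3.100444, K_B = 70.0/112.5 = 0.622222
Newton iteration, ψ⁰ = 0.61:
  ψ = 0.6100: g = 0.09041, g' = -0.4909 → ψ = 0.7942
  ψ = 0.7942: g = 0.00673, g' = -0.4265 → ψ = 0.8100
Converged at ψ = 0.8100.

ψ = 0.8100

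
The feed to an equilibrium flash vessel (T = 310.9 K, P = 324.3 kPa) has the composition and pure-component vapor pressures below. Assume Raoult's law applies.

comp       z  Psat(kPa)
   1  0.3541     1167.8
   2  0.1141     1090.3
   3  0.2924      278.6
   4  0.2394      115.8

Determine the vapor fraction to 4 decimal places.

Raoult's law: Kᵢ = Pᵢˢᵃᵗ/P = Pᵢˢᵃᵗ/324.3.
  K_1 = 1167.8/324.3 = 3.600987, K_2 = 1090.3/324.3 = 3.362010, K_3 = 278.6/324.3 = 0.859081, K_4 = 115.8/324.3 = 0.357077
Newton iteration, ψ⁰ = 0.5:
  ψ = 0.5000: g = 0.25276, g' = -0.8081 → ψ = 0.8128
  ψ = 0.8128: g = 0.01916, g' = -0.7632 → ψ = 0.8379
  ψ = 0.8379: g = -0.00022, g' = -0.7812 → ψ = 0.8376
Converged at ψ = 0.8376.

ψ = 0.8376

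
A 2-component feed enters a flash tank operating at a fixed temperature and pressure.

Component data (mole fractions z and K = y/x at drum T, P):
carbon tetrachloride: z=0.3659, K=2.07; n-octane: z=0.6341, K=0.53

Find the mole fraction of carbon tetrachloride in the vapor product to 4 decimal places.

Rachford–Rice: g(ψ) = Σ zᵢ(Kᵢ−1)/(1+ψ(Kᵢ−1)) = 0.
g(0) = ΣzᵢKᵢ − 1 = 0.0935 and g(1) = 1 − Σzᵢ/Kᵢ = -0.3732, so a root lies in (0, 1).
Binary case is linear: z₁(K₁−1)(1+ψ(K₂−1)) + z₂(K₂−1)(1+ψ(K₁−1)) = 0
⇒ ψ = [z₁(K₁−1)+z₂(K₂−1)] / [−(K₁−1)(K₂−1)] = 0.09349/0.50290 = 0.1859
Compositions from xᵢ = zᵢ/(1+ψ(Kᵢ−1)), yᵢ = Kᵢxᵢ:
  carbon tetrachloride: x = 0.3052, y = 0.6318
  n-octane: x = 0.6948, y = 0.3682

y_carbon tetrachloride = 0.6318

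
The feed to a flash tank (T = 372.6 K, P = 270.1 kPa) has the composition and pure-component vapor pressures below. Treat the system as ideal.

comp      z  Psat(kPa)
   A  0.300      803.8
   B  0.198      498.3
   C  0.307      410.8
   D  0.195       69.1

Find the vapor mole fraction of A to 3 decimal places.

y_A = 0.326

Raoult's law: Kᵢ = Pᵢˢᵃᵗ/P = Pᵢˢᵃᵗ/270.1.
  K_A = 803.8/270.1 = 2.97593, K_B = 498.3/270.1 = 1.84487, K_C = 410.8/270.1 = 1.52092, K_D = 69.1/270.1 = 0.25583
Let β = V/F and solve Σ zᵢ(Kᵢ−1)/(1+β(Kᵢ−1)) = 0.
g(0) = ΣzᵢKᵢ − 1 = 0.775 and g(1) = 1 − Σzᵢ/Kᵢ = -0.172, so a root lies in (0, 1).
Newton iteration, β⁰ = 0.5:
  β = 0.500: g = 0.3116, g' = -0.693 → β = 0.950
  β = 0.950: g = -0.0892, g' = -1.479 → β = 0.890
  β = 0.890: g = -0.0096, g' = -1.184 → β = 0.881
Converged at β = 0.881.
Compositions from xᵢ = zᵢ/(1+β(Kᵢ−1)), yᵢ = Kᵢxᵢ:
  A: x = 0.109, y = 0.326
  B: x = 0.113, y = 0.209
  C: x = 0.210, y = 0.320
  D: x = 0.567, y = 0.145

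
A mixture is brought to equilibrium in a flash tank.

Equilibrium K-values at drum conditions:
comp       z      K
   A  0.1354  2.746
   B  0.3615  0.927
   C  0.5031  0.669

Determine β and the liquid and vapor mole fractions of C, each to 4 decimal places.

β = 0.1069, x_C = 0.5216, y_C = 0.3489

Let β = V/F and solve Σ zᵢ(Kᵢ−1)/(1+β(Kᵢ−1)) = 0.
Check two-phase: ΣzᵢKᵢ = 1.0435 > 1 and Σzᵢ/Kᵢ = 1.1913 > 1, so g(0) = 0.0435 > 0 and g(1) = -0.1913 < 0.
Newton iteration, β⁰ = 0.5:
  β = 0.5000: g = -0.10072, g' = -0.1989 → β = 0.0000
  β = 0.0000: g = 0.04349, g' = -0.4698 → β = 0.0926
  β = 0.0926: g = 0.00515, g' = -0.3665 → β = 0.1066
  β = 0.1066: g = 0.00009, g' = -0.3545 → β = 0.1069
Converged at β = 0.1069.
Compositions from xᵢ = zᵢ/(1+β(Kᵢ−1)), yᵢ = Kᵢxᵢ:
  A: x = 0.1141, y = 0.3133
  B: x = 0.3643, y = 0.3377
  C: x = 0.5216, y = 0.3489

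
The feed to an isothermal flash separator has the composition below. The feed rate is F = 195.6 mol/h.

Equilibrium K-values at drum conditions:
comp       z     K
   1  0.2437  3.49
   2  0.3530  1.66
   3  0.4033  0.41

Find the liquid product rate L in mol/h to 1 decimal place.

Rachford–Rice: g(ψ) = Σ zᵢ(Kᵢ−1)/(1+ψ(Kᵢ−1)) = 0.
Check two-phase: ΣzᵢKᵢ = 1.6018 > 1 and Σzᵢ/Kᵢ = 1.2661 > 1, so g(0) = 0.6018 > 0 and g(1) = -0.2661 < 0.
Iterate (Newton) starting at ψ = 0.57:
  ψ = 0.5700: g = 0.06160, g' = -0.6580 → ψ = 0.6636
  ψ = 0.6636: g = -0.00026, g' = -0.6683 → ψ = 0.6632
Converged at ψ = 0.6632.
Then V = ψ·F = 0.6632·195.6 = 129.7 mol/h and L = F − V = 65.9 mol/h.

L = 65.9 mol/h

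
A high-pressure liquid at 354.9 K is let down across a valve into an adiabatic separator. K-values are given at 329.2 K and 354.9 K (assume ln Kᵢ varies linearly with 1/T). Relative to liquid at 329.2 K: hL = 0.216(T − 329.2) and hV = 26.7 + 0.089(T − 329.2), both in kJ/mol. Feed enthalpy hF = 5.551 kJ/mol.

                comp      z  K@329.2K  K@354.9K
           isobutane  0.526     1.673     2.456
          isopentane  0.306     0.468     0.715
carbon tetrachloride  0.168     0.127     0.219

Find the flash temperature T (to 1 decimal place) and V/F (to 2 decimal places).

Adiabatic flash: solve Rachford–Rice at each trial T, then check hF = ψ·hV(T) + (1−ψ)·hL(T).
  T = 329.2 K: K = (1.673, 0.468, 0.127), RR gives ψ = 0.098, H_out = 2.614 kJ/mol
  T = 354.9 K: K = (2.456, 0.715, 0.219), RR gives ψ = 0.676, H_out = 21.394 kJ/mol
  T = 342.0 K: K = (2.040, 0.583, 0.168), RR gives ψ = 0.438, H_out = 13.740 kJ/mol
  T = 335.6 K: K = (1.851, 0.523, 0.147), RR gives ψ = 0.289, H_out = 8.853 kJ/mol
  T = 332.4 K: K = (1.761, 0.495, 0.137), RR gives ψ = 0.200, H_out = 5.953 kJ/mol
  T = 330.8 K: K = (1.716, 0.481, 0.132), RR gives ψ = 0.151, H_out = 4.348 kJ/mol
Linear interpolation between T = 330.8 (H_out = 4.348) and T = 332.4 (H_out = 5.953) on hF = 5.551 gives T ≈ 332.0 K, at which ψ = 0.19.

T = 332.0 K, V/F = 0.19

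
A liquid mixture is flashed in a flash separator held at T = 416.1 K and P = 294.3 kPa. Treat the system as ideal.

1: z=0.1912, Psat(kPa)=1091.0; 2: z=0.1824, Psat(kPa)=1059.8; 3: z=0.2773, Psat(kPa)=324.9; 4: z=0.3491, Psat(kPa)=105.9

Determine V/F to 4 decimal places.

Raoult's law: Kᵢ = Pᵢˢᵃᵗ/P = Pᵢˢᵃᵗ/294.3.
  K_1 = 1091.0/294.3 = 3.707102, K_2 = 1059.8/294.3 = 3.601087, K_3 = 324.9/294.3 = 1.103976, K_4 = 105.9/294.3 = 0.359837
Material balance + equilibrium reduce to Σ zᵢ(Kᵢ−1)/(1+V/F(Kᵢ−1)) = 0.
Check two-phase: ΣzᵢKᵢ = 1.7974 > 1 and Σzᵢ/Kᵢ = 1.3236 > 1, so g(0) = 0.7974 > 0 and g(1) = -0.3236 < 0.
Newton iteration, V/F⁰ = 0.5:
  V/F = 0.5000: g = 0.12487, g' = -0.7983 → V/F = 0.6564
  V/F = 0.6564: g = 0.00316, g' = -0.7783 → V/F = 0.6605
Converged at V/F = 0.6605.

V/F = 0.6605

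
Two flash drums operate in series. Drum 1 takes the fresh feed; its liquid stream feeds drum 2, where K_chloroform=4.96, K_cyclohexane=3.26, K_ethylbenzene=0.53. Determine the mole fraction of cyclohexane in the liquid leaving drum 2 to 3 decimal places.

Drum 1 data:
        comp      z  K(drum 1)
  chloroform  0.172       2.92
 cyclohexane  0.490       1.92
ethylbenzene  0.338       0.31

x_cyclohexane (drum 2) = 0.134

Drum 1:
Rachford–Rice: g(ψ₁) = Σ zᵢ(Kᵢ−1)/(1+ψ₁(Kᵢ−1)) = 0.
g(0) = ΣzᵢKᵢ − 1 = 0.548 and g(1) = 1 − Σzᵢ/Kᵢ = -0.404, so a root lies in (0, 1).
Newton iteration, ψ₁⁰ = 0.5:
  ψ₁ = 0.500: g = 0.1212, g' = -0.735 → ψ₁ = 0.665
  ψ₁ = 0.665: g = -0.0062, g' = -0.831 → ψ₁ = 0.657
Converged at ψ₁ = 0.657.
Drum-1 compositions:
  chloroform: x = 0.076, y = 0.222
  cyclohexane: x = 0.305, y = 0.586
  ethylbenzene: x = 0.619, y = 0.192
Drum-2 feed = drum-1 liquid: z₂ = (0.0760, 0.3053, 0.6187).
Drum 2:
Iterate (Newton) starting at ψ₂ = 0.55:
  ψ₂ = 0.550: g = 0.0102, g' = -0.677 → ψ₂ = 0.565
Converged at ψ₂ = 0.565.
  chloroform: x = 0.023, y = 0.116
  cyclohexane: x = 0.134, y = 0.437
  ethylbenzene: x = 0.842, y = 0.447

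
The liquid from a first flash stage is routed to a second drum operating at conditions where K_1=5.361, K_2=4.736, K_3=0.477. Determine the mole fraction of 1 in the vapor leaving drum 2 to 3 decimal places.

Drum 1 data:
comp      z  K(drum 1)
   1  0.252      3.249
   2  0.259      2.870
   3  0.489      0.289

Drum 1:
Material balance + equilibrium reduce to Σ zᵢ(Kᵢ−1)/(1+ψ₁(Kᵢ−1)) = 0.
g(0) = ΣzᵢKᵢ − 1 = 0.703 and g(1) = 1 − Σzᵢ/Kᵢ = -0.860, so a root lies in (0, 1).
Newton–Raphson from ψ₁ = 0.5:
  ψ₁ = 0.500: g = -0.0224, g' = -1.119 → ψ₁ = 0.480
Converged at ψ₁ = 0.480.
Drum-1 compositions:
  1: x = 0.121, y = 0.394
  2: x = 0.136, y = 0.392
  3: x = 0.742, y = 0.215
Drum-2 feed = drum-1 liquid: z₂ = (0.1212, 0.1365, 0.7423).
Drum 2:
Rachford–Rice: g(ψ₂) = Σ zᵢ(Kᵢ−1)/(1+ψ₂(Kᵢ−1)) = 0.
Check two-phase: ΣzᵢKᵢ = 1.650 > 1 and Σzᵢ/Kᵢ = 1.608 > 1, so g(0) = 0.650 > 0 and g(1) = -0.608 < 0.
Iterate (Newton) starting at ψ₂ = 0.5:
  ψ₂ = 0.500: g = -0.1817, g' = -0.832 → ψ₂ = 0.282
  ψ₂ = 0.282: g = 0.0305, g' = -1.196 → ψ₂ = 0.307
  ψ₂ = 0.307: g = 0.0010, g' = -1.123 → ψ₂ = 0.308
Converged at ψ₂ = 0.308.
  1: x = 0.052, y = 0.277
  2: x = 0.063, y = 0.301
  3: x = 0.885, y = 0.422

y_1 (drum 2) = 0.277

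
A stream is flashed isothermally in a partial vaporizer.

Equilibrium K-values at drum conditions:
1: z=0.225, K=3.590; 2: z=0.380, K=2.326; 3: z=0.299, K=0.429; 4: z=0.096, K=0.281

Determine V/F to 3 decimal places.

V/F = 0.753

Material balance + equilibrium reduce to Σ zᵢ(Kᵢ−1)/(1+V/F(Kᵢ−1)) = 0.
Check two-phase: ΣzᵢKᵢ = 1.847 > 1 and Σzᵢ/Kᵢ = 1.265 > 1, so g(0) = 0.847 > 0 and g(1) = -0.265 < 0.
Newton–Raphson from V/F = 0.44:
  V/F = 0.440: g = 0.2616, g' = -0.876 → V/F = 0.739
  V/F = 0.739: g = 0.0122, g' = -0.866 → V/F = 0.753
Converged at V/F = 0.753.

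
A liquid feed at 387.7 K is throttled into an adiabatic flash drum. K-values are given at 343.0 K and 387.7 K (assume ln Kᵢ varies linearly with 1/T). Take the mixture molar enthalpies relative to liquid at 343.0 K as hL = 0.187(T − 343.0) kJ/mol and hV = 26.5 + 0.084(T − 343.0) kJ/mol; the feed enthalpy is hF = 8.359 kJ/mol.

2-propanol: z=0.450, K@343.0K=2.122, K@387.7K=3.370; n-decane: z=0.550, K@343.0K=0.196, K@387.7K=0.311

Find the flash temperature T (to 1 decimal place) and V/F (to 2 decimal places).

Adiabatic flash: solve Rachford–Rice at each trial T, then check hF = ψ·hV(T) + (1−ψ)·hL(T).
  T = 343.0 K: K = (2.122, 0.196), RR gives ψ = 0.070, H_out = 1.842 kJ/mol
  T = 387.7 K: K = (3.370, 0.311), RR gives ψ = 0.421, H_out = 17.578 kJ/mol
  T = 365.4 K: K = (2.714, 0.251), RR gives ψ = 0.279, H_out = 10.950 kJ/mol
  T = 354.2 K: K = (2.409, 0.222), RR gives ψ = 0.188, H_out = 6.870 kJ/mol
  T = 359.8 K: K = (2.559, 0.236), RR gives ψ = 0.236, H_out = 8.999 kJ/mol
  T = 357.0 K: K = (2.484, 0.229), RR gives ψ = 0.213, H_out = 7.960 kJ/mol
  T = 358.4 K: K = (2.521, 0.233), RR gives ψ = 0.225, H_out = 8.485 kJ/mol
Linear interpolation between T = 357.0 (H_out = 7.960) and T = 358.4 (H_out = 8.485) on hF = 8.359 gives T ≈ 358.1 K, at which ψ = 0.22.

T = 358.1 K, V/F = 0.22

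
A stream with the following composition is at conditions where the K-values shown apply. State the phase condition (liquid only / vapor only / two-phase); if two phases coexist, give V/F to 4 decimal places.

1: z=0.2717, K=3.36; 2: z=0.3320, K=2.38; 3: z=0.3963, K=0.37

two-phase, V/F = 0.7316

ΣzᵢKᵢ = 1.8497; Σzᵢ/Kᵢ = 1.2914.
Both exceed 1, so a two-phase solution exists.
Material balance + equilibrium reduce to Σ zᵢ(Kᵢ−1)/(1+ψ(Kᵢ−1)) = 0.
Iterate (Newton) starting at ψ = 0.65:
  ψ = 0.6500: g = 0.07175, g' = -0.8625 → ψ = 0.7332
  ψ = 0.7332: g = -0.00141, g' = -0.9025 → ψ = 0.7316
Converged at ψ = 0.7316.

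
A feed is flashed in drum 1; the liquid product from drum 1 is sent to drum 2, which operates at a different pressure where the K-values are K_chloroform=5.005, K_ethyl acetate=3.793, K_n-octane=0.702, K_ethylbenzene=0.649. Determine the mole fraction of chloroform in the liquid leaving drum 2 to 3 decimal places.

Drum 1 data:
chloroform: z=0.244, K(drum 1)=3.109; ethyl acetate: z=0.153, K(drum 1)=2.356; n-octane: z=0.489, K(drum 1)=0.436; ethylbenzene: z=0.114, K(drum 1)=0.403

x_chloroform (drum 2) = 0.043

Drum 1:
Let ψ₁ = V/F and solve Σ zᵢ(Kᵢ−1)/(1+ψ₁(Kᵢ−1)) = 0.
g(0) = ΣzᵢKᵢ − 1 = 0.378 and g(1) = 1 − Σzᵢ/Kᵢ = -0.548, so a root lies in (0, 1).
Newton–Raphson from ψ₁ = 0.38:
  ψ₁ = 0.380: g = -0.0165, g' = -0.777 → ψ₁ = 0.359
Converged at ψ₁ = 0.359.
Drum-1 compositions:
  chloroform: x = 0.139, y = 0.432
  ethyl acetate: x = 0.103, y = 0.242
  n-octane: x = 0.613, y = 0.267
  ethylbenzene: x = 0.145, y = 0.058
Drum-2 feed = drum-1 liquid: z₂ = (0.1389, 0.1029, 0.6131, 0.1451).
Drum 2:
Rachford–Rice: g(ψ₂) = Σ zᵢ(Kᵢ−1)/(1+ψ₂(Kᵢ−1)) = 0.
g(0) = ΣzᵢKᵢ − 1 = 0.610 and g(1) = 1 − Σzᵢ/Kᵢ = -0.152, so a root lies in (0, 1).
Newton iteration, ψ₂⁰ = 0.5:
  ψ₂ = 0.500: g = 0.0287, g' = -0.488 → ψ₂ = 0.559
  ψ₂ = 0.559: g = 0.0015, g' = -0.441 → ψ₂ = 0.562
Converged at ψ₂ = 0.562.
  chloroform: x = 0.043, y = 0.214
  ethyl acetate: x = 0.040, y = 0.152
  n-octane: x = 0.736, y = 0.517
  ethylbenzene: x = 0.181, y = 0.117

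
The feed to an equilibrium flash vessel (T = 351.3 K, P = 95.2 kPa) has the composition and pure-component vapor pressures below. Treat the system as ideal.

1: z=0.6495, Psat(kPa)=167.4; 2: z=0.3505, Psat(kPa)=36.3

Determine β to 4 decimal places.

β = 0.5876

Raoult's law: Kᵢ = Pᵢˢᵃᵗ/P = Pᵢˢᵃᵗ/95.2.
  K_1 = 167.4/95.2 = 1.758403, K_2 = 36.3/95.2 = 0.381303
Rachford–Rice: g(β) = Σ zᵢ(Kᵢ−1)/(1+β(Kᵢ−1)) = 0.
Feasibility: ΣzᵢKᵢ = 1.2757, Σzᵢ/Kᵢ = 1.2886 — both > 1, two phases present.
Binary case is linear: z₁(K₁−1)(1+β(K₂−1)) + z₂(K₂−1)(1+β(K₁−1)) = 0
⇒ β = [z₁(K₁−1)+z₂(K₂−1)] / [−(K₁−1)(K₂−1)] = 0.27573/0.46922 = 0.5876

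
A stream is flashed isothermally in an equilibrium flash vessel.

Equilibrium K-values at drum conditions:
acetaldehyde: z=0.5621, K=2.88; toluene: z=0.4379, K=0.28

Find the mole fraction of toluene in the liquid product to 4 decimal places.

Let ψ = V/F and solve Σ zᵢ(Kᵢ−1)/(1+ψ(Kᵢ−1)) = 0.
Check two-phase: ΣzᵢKᵢ = 1.7415 > 1 and Σzᵢ/Kᵢ = 1.7591 > 1, so g(0) = 0.7415 > 0 and g(1) = -0.7591 < 0.
Binary case is linear: z₁(K₁−1)(1+ψ(K₂−1)) + z₂(K₂−1)(1+ψ(K₁−1)) = 0
⇒ ψ = [z₁(K₁−1)+z₂(K₂−1)] / [−(K₁−1)(K₂−1)] = 0.74146/1.35360 = 0.5478
Compositions from xᵢ = zᵢ/(1+ψ(Kᵢ−1)), yᵢ = Kᵢxᵢ:
  acetaldehyde: x = 0.2769, y = 0.7975
  toluene: x = 0.7231, y = 0.2025

x_toluene = 0.7231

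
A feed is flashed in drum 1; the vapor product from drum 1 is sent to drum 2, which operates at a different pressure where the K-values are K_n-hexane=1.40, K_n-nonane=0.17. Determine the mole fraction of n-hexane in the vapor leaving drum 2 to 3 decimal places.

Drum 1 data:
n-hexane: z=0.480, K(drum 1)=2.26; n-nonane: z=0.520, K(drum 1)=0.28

y_n-hexane (drum 2) = 0.945

Drum 1:
Binary case is linear: z₁(K₁−1)(1+ψ₁(K₂−1)) + z₂(K₂−1)(1+ψ₁(K₁−1)) = 0
⇒ ψ₁ = [z₁(K₁−1)+z₂(K₂−1)] / [−(K₁−1)(K₂−1)] = 0.2304/0.9072 = 0.254
Drum-1 compositions:
  n-hexane: x = 0.364, y = 0.822
  n-nonane: x = 0.636, y = 0.178
Drum-2 feed = drum-1 vapor: z₂ = (0.8218, 0.1782).
Drum 2:
Rachford–Rice: g(ψ₂) = Σ zᵢ(Kᵢ−1)/(1+ψ₂(Kᵢ−1)) = 0.
g(0) = ΣzᵢKᵢ − 1 = 0.181 and g(1) = 1 − Σzᵢ/Kᵢ = -0.635, so a root lies in (0, 1).
Binary case is linear: z₁(K₁−1)(1+ψ₂(K₂−1)) + z₂(K₂−1)(1+ψ₂(K₁−1)) = 0
⇒ ψ₂ = [z₁(K₁−1)+z₂(K₂−1)] / [−(K₁−1)(K₂−1)] = 0.1808/0.3320 = 0.545
  n-hexane: x = 0.675, y = 0.945
  n-nonane: x = 0.325, y = 0.055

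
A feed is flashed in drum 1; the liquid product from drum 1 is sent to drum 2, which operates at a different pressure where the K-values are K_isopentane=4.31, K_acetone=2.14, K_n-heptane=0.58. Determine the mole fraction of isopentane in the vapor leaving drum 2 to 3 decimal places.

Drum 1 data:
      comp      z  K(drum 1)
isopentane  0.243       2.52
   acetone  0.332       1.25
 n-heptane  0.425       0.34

Drum 1:
Newton–Raphson from ψ₁ = 0.5:
  ψ₁ = 0.500: g = -0.1350, g' = -0.610 → ψ₁ = 0.279
  ψ₁ = 0.279: g = -0.0067, g' = -0.573 → ψ₁ = 0.267
Converged at ψ₁ = 0.267.
Drum-1 compositions:
  isopentane: x = 0.173, y = 0.436
  acetone: x = 0.311, y = 0.389
  n-heptane: x = 0.516, y = 0.175
Drum-2 feed = drum-1 liquid: z₂ = (0.1728, 0.3112, 0.5159).
Drum 2:
Newton iteration, ψ₂⁰ = 0.53:
  ψ₂ = 0.530: g = 0.1501, g' = -0.557 → ψ₂ = 0.799
  ψ₂ = 0.799: g = 0.0163, g' = -0.459 → ψ₂ = 0.835
Converged at ψ₂ = 0.835.
  isopentane: x = 0.046, y = 0.198
  acetone: x = 0.159, y = 0.341
  n-heptane: x = 0.795, y = 0.461

y_isopentane (drum 2) = 0.198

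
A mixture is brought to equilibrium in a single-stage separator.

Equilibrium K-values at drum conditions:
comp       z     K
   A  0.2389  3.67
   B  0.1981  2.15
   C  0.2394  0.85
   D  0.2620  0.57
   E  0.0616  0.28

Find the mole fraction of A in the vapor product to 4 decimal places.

Rachford–Rice: g(β) = Σ zᵢ(Kᵢ−1)/(1+β(Kᵢ−1)) = 0.
Check two-phase: ΣzᵢKᵢ = 1.6728 > 1 and Σzᵢ/Kᵢ = 1.1185 > 1, so g(0) = 0.6728 > 0 and g(1) = -0.1185 < 0.
Newton–Raphson from β = 0.46:
  β = 0.4600: g = 0.18994, g' = -0.6080 → β = 0.7724
  β = 0.7724: g = 0.01972, g' = -0.5327 → β = 0.8094
  β = 0.8094: g = -0.00021, g' = -0.5451 → β = 0.8090
Converged at β = 0.8090.
Compositions from xᵢ = zᵢ/(1+β(Kᵢ−1)), yᵢ = Kᵢxᵢ:
  A: x = 0.0756, y = 0.2774
  B: x = 0.1026, y = 0.2206
  C: x = 0.2725, y = 0.2316
  D: x = 0.4018, y = 0.2290
  E: x = 0.1475, y = 0.0413

y_A = 0.2774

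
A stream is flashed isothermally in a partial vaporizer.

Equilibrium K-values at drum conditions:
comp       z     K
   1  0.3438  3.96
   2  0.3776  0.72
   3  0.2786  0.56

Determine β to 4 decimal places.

Rachford–Rice: g(β) = Σ zᵢ(Kᵢ−1)/(1+β(Kᵢ−1)) = 0.
g(0) = ΣzᵢKᵢ − 1 = 0.7893 and g(1) = 1 − Σzᵢ/Kᵢ = -0.1088, so a root lies in (0, 1).
Newton–Raphson from β = 0.5:
  β = 0.5000: g = 0.13024, g' = -0.6184 → β = 0.7106
  β = 0.7106: g = 0.01758, g' = -0.4731 → β = 0.7478
  β = 0.7478: g = 0.00027, g' = -0.4589 → β = 0.7484
Converged at β = 0.7484.

β = 0.7484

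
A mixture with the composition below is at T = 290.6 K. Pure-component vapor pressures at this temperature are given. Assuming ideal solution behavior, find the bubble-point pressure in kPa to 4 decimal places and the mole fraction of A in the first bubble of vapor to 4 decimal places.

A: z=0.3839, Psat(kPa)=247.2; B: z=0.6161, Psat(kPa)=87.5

Pbub = 148.8088 kPa, y_A = 0.6377

At the bubble point ψ → 0, so ΣzᵢKᵢ = 1 with Kᵢ = Pᵢˢᵃᵗ/P ⇒ P = ΣzᵢPᵢˢᵃᵗ.
P = 0.3839·247.2 + 0.6161·87.5 = 148.8088 kPa
yᵢ = zᵢPᵢˢᵃᵗ/P ⇒ y_A = 0.3839·247.2/148.8088 = 0.6377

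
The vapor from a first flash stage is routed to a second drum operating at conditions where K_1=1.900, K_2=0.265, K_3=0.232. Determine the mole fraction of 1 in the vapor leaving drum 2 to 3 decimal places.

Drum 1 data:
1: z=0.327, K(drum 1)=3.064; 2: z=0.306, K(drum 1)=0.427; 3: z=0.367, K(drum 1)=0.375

y_1 (drum 2) = 0.865

Drum 1:
Material balance + equilibrium reduce to Σ zᵢ(Kᵢ−1)/(1+ψ₁(Kᵢ−1)) = 0.
g(0) = ΣzᵢKᵢ − 1 = 0.270 and g(1) = 1 − Σzᵢ/Kᵢ = -0.802, so a root lies in (0, 1).
Newton iteration, ψ₁⁰ = 0.5:
  ψ₁ = 0.500: g = -0.2472, g' = -0.838 → ψ₁ = 0.205
  ψ₁ = 0.205: g = 0.0125, g' = -1.005 → ψ₁ = 0.217
  ψ₁ = 0.217: g = 0.0001, g' = -0.987 → ψ₁ = 0.218
Converged at ψ₁ = 0.218.
Drum-1 compositions:
  1: x = 0.226, y = 0.691
  2: x = 0.350, y = 0.149
  3: x = 0.425, y = 0.159
Drum-2 feed = drum-1 vapor: z₂ = (0.6914, 0.1493, 0.1593).
Drum 2:
Rachford–Rice: g(ψ₂) = Σ zᵢ(Kᵢ−1)/(1+ψ₂(Kᵢ−1)) = 0.
Check two-phase: ΣzᵢKᵢ = 1.390 > 1 and Σzᵢ/Kᵢ = 1.614 > 1, so g(0) = 0.390 > 0 and g(1) = -0.614 < 0.
Iterate (Newton) starting at ψ₂ = 0.5:
  ψ₂ = 0.500: g = 0.0571, g' = -0.716 → ψ₂ = 0.580
  ψ₂ = 0.580: g = -0.0028, g' = -0.792 → ψ₂ = 0.576
Converged at ψ₂ = 0.576.
  1: x = 0.455, y = 0.865
  2: x = 0.259, y = 0.069
  3: x = 0.286, y = 0.066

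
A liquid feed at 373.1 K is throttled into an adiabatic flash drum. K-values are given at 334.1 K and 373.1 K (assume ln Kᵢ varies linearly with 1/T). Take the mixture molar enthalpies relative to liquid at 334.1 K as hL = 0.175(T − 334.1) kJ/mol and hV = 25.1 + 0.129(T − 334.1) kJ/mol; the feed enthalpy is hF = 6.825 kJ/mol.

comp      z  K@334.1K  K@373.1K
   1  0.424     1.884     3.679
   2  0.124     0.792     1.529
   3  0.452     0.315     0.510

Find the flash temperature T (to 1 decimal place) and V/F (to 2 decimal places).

Adiabatic flash: solve Rachford–Rice at each trial T, then check hF = ψ·hV(T) + (1−ψ)·hL(T).
  T = 334.1 K: K = (1.884, 0.792, 0.315), RR gives ψ = 0.073, H_out = 1.832 kJ/mol
  T = 373.1 K: K = (3.679, 1.529, 0.510), RR gives ψ = 0.870, H_out = 27.098 kJ/mol
  T = 353.6 K: K = (2.682, 1.121, 0.406), RR gives ψ = 0.529, H_out = 16.218 kJ/mol
  T = 343.9 K: K = (2.261, 0.948, 0.359), RR gives ψ = 0.336, H_out = 9.991 kJ/mol
  T = 339.0 K: K = (2.067, 0.867, 0.337), RR gives ψ = 0.217, H_out = 6.260 kJ/mol
  T = 341.4 K: K = (2.160, 0.906, 0.348), RR gives ψ = 0.278, H_out = 8.156 kJ/mol
Linear interpolation between T = 339.0 (H_out = 6.260) and T = 341.4 (H_out = 8.156) on hF = 6.825 gives T ≈ 339.7 K, at which ψ = 0.24.

T = 339.7 K, V/F = 0.24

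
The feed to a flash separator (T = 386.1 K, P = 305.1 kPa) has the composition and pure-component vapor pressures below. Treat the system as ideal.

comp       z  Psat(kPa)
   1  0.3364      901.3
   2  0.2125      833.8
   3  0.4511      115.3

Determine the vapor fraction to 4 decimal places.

Raoult's law: Kᵢ = Pᵢˢᵃᵗ/P = Pᵢˢᵃᵗ/305.1.
  K_1 = 901.3/305.1 = 2.954113, K_2 = 833.8/305.1 = 2.732874, K_3 = 115.3/305.1 = 0.377909
Material balance + equilibrium reduce to Σ zᵢ(Kᵢ−1)/(1+ψ(Kᵢ−1)) = 0.
Feasibility: ΣzᵢKᵢ = 1.7450, Σzᵢ/Kᵢ = 1.3853 — both > 1, two phases present.
Iterate (Newton) starting at ψ = 0.51:
  ψ = 0.5100: g = 0.11369, g' = -0.8766 → ψ = 0.6397
  ψ = 0.6397: g = 0.00068, g' = -0.8789 → ψ = 0.6405
Converged at ψ = 0.6405.

ψ = 0.6405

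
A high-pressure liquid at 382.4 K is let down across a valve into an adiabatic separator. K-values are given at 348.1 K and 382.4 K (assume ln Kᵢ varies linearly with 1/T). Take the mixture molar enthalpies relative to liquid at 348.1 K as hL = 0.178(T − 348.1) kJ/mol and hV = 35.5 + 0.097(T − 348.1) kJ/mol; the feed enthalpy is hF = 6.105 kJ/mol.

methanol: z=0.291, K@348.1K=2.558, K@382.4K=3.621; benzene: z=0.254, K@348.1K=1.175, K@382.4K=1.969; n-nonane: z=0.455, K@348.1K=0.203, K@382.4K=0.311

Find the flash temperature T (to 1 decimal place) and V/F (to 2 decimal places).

Adiabatic flash: solve Rachford–Rice at each trial T, then check hF = ψ·hV(T) + (1−ψ)·hL(T).
  T = 348.1 K: K = (2.558, 1.175, 0.203), RR gives ψ = 0.149, H_out = 5.280 kJ/mol
  T = 382.4 K: K = (3.621, 1.969, 0.311), RR gives ψ = 0.518, H_out = 23.052 kJ/mol
  T = 365.2 K: K = (3.067, 1.538, 0.254), RR gives ψ = 0.355, H_out = 15.144 kJ/mol
  T = 356.6 K: K = (2.805, 1.348, 0.227), RR gives ψ = 0.258, H_out = 10.511 kJ/mol
  T = 352.4 K: K = (2.682, 1.260, 0.215), RR gives ψ = 0.206, H_out = 8.018 kJ/mol
  T = 350.2 K: K = (2.618, 1.216, 0.209), RR gives ψ = 0.177, H_out = 6.642 kJ/mol
Linear interpolation between T = 348.1 (H_out = 5.280) and T = 350.2 (H_out = 6.642) on hF = 6.105 gives T ≈ 349.4 K, at which ψ = 0.17.

T = 349.4 K, V/F = 0.17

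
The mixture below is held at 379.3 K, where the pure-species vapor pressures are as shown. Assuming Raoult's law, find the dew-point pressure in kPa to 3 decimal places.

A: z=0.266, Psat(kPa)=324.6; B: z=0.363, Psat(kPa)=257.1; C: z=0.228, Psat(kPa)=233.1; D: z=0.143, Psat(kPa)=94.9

At the dew point ψ → 1, so Σzᵢ/Kᵢ = 1 with Kᵢ = Pᵢˢᵃᵗ/P ⇒ 1/P = Σzᵢ/Pᵢˢᵃᵗ.
1/P = 0.266/324.6 + 0.363/257.1 + 0.228/233.1 + 0.143/94.9 = 0.004716 ⇒ P = 212.029 kPa

Pdew = 212.029 kPa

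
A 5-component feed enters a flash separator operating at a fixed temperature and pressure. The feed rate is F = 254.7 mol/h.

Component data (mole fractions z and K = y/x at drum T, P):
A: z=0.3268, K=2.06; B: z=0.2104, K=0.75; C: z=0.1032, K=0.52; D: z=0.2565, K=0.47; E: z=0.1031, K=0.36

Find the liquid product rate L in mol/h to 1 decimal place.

L = 232.9 mol/h

Rachford–Rice: g(ψ) = Σ zᵢ(Kᵢ−1)/(1+ψ(Kᵢ−1)) = 0.
g(0) = ΣzᵢKᵢ − 1 = 0.0423 and g(1) = 1 − Σzᵢ/Kᵢ = -0.4698, so a root lies in (0, 1).
Iterate (Newton) starting at ψ = 0.5:
  ψ = 0.5000: g = -0.18088, g' = -0.4399 → ψ = 0.0888
  ψ = 0.0888: g = -0.00156, g' = -0.4732 → ψ = 0.0855
Converged at ψ = 0.0855.
Then V = ψ·F = 0.0855·254.7 = 21.8 mol/h and L = F − V = 232.9 mol/h.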